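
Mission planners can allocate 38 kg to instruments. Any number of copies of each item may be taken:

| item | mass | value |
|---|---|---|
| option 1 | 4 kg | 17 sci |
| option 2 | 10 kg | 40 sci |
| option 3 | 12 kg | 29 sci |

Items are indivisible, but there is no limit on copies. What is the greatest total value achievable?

159 sci

Best value-per-unit is option 1 at 17/4; filling with it alone gives 9×17 = 153.
Optimal mix: 7×option 1 + 1×option 2 → mass 38, value 159.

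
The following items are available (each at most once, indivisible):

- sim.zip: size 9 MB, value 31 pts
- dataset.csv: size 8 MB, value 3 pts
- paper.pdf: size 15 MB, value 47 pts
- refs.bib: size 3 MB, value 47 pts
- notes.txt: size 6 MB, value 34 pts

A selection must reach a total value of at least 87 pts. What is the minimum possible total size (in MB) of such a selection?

Subsets with value ≥ 87, sorted by total size:
- sim.zip+refs.bib+notes.txt: size 18, value 112
- paper.pdf+refs.bib: size 18, value 94
- paper.pdf+refs.bib+notes.txt: size 24, value 128
- sim.zip+dataset.csv+refs.bib+notes.txt: size 26, value 115
Minimum size: 18 MB.

18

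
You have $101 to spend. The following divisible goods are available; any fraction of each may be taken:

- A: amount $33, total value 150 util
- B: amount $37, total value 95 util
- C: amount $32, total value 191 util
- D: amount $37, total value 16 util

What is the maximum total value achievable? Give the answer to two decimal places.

Take in order of value per unit:
- C (191/32 per unit): all 32 → value 191, running total 191.00
- A (150/33 per unit): all 33 → value 150, running total 341.00
- B (95/37 per unit): 36 of 37 → value 36×95/37 = 92.4324, running total 433.43
Total 433.43.

433.43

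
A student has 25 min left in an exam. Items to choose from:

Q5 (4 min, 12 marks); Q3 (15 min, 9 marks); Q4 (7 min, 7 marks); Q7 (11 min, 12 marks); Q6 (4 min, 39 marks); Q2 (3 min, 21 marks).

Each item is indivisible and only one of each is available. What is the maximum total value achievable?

84 marks

Check high-value combinations within 25 min:
- Q5+Q7+Q6+Q2: time 4+11+4+3=22, value 12+12+39+21=84
- Q5+Q4+Q6+Q2: time 4+7+4+3=18, value 12+7+39+21=79
- Q4+Q7+Q6+Q2: time 7+11+4+3=25, value 7+12+39+21=79
- Q5+Q6+Q2: time 4+4+3=11, value 12+39+21=72
Best: 84 marks.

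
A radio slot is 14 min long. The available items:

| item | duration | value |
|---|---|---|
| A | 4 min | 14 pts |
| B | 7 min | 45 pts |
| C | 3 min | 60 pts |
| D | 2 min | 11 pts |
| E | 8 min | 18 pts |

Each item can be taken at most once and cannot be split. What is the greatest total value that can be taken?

Check high-value combinations within 14 min:
- A+B+C: duration 4+7+3=14, value 14+45+60=119
- B+C+D: duration 7+3+2=12, value 45+60+11=116
- B+C: duration 7+3=10, value 45+60=105
- C+D+E: duration 3+2+8=13, value 60+11+18=89
Best: 119 pts.

119 pts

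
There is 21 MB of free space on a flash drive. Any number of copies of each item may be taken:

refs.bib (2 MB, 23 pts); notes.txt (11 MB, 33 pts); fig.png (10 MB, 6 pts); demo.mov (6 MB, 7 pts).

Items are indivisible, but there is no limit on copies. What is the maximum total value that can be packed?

230 pts

Best value-per-unit is refs.bib at 23/2, and filling with it alone uses size 10×2=20. No mix of the others beats 10×23 = 230.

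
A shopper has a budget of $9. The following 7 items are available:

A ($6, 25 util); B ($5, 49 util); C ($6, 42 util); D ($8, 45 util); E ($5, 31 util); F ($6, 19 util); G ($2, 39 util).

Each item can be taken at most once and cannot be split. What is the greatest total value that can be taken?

88 util

This is a 0/1 knapsack; check combinations near the capacity.
- B+G: cost 5+2=7, value 49+39=88
- C+G: cost 6+2=8, value 42+39=81
- E+G: cost 5+2=7, value 31+39=70
- A+G: cost 6+2=8, value 25+39=64
Best: 88 util.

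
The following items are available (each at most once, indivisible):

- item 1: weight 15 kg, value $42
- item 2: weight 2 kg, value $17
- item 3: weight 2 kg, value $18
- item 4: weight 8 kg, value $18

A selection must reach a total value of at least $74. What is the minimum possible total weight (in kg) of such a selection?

19

Subsets with value ≥ 74, sorted by total weight:
- item 1+item 2+item 3: weight 19, value 77
- item 1+item 3+item 4: weight 25, value 78
- item 1+item 2+item 4: weight 25, value 77
- item 1+item 2+item 3+item 4: weight 27, value 95
Minimum weight: 19 kg.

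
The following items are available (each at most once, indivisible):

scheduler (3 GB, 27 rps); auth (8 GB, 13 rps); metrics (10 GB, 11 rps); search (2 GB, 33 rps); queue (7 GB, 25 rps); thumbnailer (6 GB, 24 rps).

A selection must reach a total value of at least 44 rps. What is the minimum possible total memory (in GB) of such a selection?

5

Subsets with value ≥ 44, sorted by total memory:
- scheduler+search: memory 5, value 60
- search+thumbnailer: memory 8, value 57
- search+queue: memory 9, value 58
Minimum memory: 5 GB.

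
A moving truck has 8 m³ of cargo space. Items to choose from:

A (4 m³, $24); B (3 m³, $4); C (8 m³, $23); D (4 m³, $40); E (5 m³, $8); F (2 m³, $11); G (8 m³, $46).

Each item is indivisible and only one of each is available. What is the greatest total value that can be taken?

This is a 0/1 knapsack; check combinations near the capacity.
- A+D: volume 4+4=8, value 24+40=64
- D+F: volume 4+2=6, value 40+11=51
- G: volume 8, value 46
Best: $64.

$64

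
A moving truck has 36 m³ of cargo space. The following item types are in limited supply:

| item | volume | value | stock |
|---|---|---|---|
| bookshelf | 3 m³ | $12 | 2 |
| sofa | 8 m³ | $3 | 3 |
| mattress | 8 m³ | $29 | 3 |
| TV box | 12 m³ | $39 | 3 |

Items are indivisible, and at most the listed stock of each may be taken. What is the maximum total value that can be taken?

Top feasible selections:
- 3×mattress + 1×TV box: volume 36, value 126
- 2×bookshelf + 2×mattress + 1×TV box: volume 34, value 121
- 1×bookshelf + 1×mattress + 2×TV box: volume 35, value 119
Best: $126.

$126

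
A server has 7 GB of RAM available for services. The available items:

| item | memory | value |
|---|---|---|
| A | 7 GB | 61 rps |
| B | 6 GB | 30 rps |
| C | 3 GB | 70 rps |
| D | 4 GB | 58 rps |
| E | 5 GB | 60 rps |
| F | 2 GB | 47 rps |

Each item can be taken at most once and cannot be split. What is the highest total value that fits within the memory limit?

128 rps

Check high-value combinations within 7 GB:
- C+D: memory 3+4=7, value 70+58=128
- C+F: memory 3+2=5, value 70+47=117
- E+F: memory 5+2=7, value 60+47=107
- D+F: memory 4+2=6, value 58+47=105
- C: memory 3, value 70
Best: 128 rps.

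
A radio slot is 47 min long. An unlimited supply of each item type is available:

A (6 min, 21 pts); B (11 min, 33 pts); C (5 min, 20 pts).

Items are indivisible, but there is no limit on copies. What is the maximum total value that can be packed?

Best value-per-unit is C at 20/5; filling with it alone gives 9×20 = 180.
Optimal mix: 2×A + 7×C → duration 47, value 182.

182 pts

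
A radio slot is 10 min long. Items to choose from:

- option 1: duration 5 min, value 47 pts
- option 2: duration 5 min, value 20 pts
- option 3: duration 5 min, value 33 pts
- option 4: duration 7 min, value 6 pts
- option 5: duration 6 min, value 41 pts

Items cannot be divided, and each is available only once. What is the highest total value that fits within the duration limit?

80 pts

Check high-value combinations within 10 min:
- option 1+option 3: duration 5+5=10, value 47+33=80
- option 1+option 2: duration 5+5=10, value 47+20=67
- option 2+option 3: duration 5+5=10, value 20+33=53
Best: 80 pts.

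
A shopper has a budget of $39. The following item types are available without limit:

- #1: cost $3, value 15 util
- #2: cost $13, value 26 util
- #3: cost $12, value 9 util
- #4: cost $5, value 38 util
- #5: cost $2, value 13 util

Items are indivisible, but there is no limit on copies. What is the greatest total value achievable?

Best value-per-unit is #4 at 38/5; filling with it alone gives 7×38 = 266.
Optimal mix: 7×#4 + 2×#5 → cost 39, value 292.

292 util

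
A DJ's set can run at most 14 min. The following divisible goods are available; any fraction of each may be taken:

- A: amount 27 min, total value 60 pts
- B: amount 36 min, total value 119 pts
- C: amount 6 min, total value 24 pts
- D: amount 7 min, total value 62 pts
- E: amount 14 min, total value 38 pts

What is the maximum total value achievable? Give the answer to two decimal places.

89.31

Take in order of value per unit:
- D (62/7 per unit): all 7 → value 62, running total 62.00
- C (24/6 per unit): all 6 → value 24, running total 86.00
- B (119/36 per unit): 1 of 36 → value 1×119/36 = 3.3056, running total 89.31
Total 89.31.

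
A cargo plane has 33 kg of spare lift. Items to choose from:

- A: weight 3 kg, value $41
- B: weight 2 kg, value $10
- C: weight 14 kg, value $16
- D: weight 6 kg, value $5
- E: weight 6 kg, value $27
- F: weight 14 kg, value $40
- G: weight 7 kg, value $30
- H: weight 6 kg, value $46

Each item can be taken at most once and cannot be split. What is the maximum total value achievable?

$167

Check high-value combinations within 33 kg:
- A+B+F+G+H: weight 3+2+14+7+6=32, value 41+10+40+30+46=167
- A+B+E+F+H: weight 3+2+6+14+6=31, value 41+10+27+40+46=164
- A+B+D+E+G+H: weight 3+2+6+6+7+6=30, value 41+10+5+27+30+46=159
- A+F+G+H: weight 3+14+7+6=30, value 41+40+30+46=157
Best: $167.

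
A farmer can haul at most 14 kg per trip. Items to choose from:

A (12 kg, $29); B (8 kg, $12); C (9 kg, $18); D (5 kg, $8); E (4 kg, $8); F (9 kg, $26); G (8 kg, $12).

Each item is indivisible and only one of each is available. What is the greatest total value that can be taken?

Check high-value combinations within 14 kg:
- E+F: weight 4+9=13, value 8+26=34
- D+F: weight 5+9=14, value 8+26=34
- A: weight 12, value 29
- F: weight 9, value 26
- C+E: weight 9+4=13, value 18+8=26
Best: $34.

$34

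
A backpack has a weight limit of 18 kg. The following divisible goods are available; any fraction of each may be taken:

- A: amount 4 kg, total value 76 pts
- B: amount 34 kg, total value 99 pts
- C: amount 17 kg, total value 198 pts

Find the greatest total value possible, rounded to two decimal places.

239.06

Take in order of value per unit:
- A (76/4 per unit): all 4 → value 76, running total 76.00
- C (198/17 per unit): 14 of 17 → value 14×198/17 = 163.0588, running total 239.06
Total 239.06.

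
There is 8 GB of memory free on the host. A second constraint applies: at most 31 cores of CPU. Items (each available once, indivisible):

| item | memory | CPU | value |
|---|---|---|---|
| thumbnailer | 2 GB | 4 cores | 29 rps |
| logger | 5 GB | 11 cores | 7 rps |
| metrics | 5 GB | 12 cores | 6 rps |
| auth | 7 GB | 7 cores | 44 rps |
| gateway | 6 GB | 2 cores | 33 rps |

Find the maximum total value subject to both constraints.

62 rps

Feasible sets respecting both limits:
- thumbnailer+gateway: memory 8, CPU 6, value 62
- auth: memory 7, CPU 7, value 44
- thumbnailer+logger: memory 7, CPU 15, value 36
Best: 62 rps.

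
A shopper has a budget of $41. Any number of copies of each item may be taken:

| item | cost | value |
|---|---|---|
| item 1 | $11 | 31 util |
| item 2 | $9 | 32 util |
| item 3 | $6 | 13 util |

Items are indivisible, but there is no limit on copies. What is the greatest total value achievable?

Best value-per-unit is item 2 at 32/9, and filling with it alone uses cost 4×9=36. No mix of the others beats 4×32 = 128.

128 util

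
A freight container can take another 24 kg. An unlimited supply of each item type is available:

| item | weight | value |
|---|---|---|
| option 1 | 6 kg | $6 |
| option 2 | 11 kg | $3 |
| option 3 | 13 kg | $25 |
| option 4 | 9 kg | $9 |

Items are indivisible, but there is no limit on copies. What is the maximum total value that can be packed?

$34

Best value-per-unit is option 3 at 25/13; filling with it alone gives 1×25 = 25.
Optimal mix: 1×option 3 + 1×option 4 → weight 22, value 34.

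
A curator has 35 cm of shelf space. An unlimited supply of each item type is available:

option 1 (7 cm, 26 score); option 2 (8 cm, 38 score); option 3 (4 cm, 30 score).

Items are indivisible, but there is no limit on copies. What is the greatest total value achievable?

Best value-per-unit is option 3 at 30/4, and filling with it alone uses length 8×4=32. No mix of the others beats 8×30 = 240.

240 score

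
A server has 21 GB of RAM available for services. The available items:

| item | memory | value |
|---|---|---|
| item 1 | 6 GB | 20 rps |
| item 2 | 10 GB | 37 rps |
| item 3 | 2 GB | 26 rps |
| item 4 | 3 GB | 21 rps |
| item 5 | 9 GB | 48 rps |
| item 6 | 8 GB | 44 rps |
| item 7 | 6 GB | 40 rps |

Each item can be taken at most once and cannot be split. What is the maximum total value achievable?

Check high-value combinations within 21 GB:
- item 3+item 4+item 5+item 7: memory 2+3+9+6=20, value 26+21+48+40=135
- item 3+item 4+item 6+item 7: memory 2+3+8+6=19, value 26+21+44+40=131
- item 2+item 3+item 4+item 7: memory 10+2+3+6=21, value 37+26+21+40=124
Best: 135 rps.

135 rps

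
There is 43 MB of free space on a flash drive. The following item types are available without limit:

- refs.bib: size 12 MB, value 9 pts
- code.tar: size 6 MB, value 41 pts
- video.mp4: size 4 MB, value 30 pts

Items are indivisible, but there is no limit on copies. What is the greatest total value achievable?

Best value-per-unit is video.mp4 at 30/4; filling with it alone gives 10×30 = 300.
Optimal mix: 1×code.tar + 9×video.mp4 → size 42, value 311.

311 pts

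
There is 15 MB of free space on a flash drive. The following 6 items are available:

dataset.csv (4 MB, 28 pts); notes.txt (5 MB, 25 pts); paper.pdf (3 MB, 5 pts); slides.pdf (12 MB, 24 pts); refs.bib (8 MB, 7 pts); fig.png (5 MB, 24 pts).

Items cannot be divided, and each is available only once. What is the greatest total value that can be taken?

77 pts

Check high-value combinations within 15 MB:
- dataset.csv+notes.txt+fig.png: size 4+5+5=14, value 28+25+24=77
- dataset.csv+notes.txt+paper.pdf: size 4+5+3=12, value 28+25+5=58
- dataset.csv+paper.pdf+fig.png: size 4+3+5=12, value 28+5+24=57
Best: 77 pts.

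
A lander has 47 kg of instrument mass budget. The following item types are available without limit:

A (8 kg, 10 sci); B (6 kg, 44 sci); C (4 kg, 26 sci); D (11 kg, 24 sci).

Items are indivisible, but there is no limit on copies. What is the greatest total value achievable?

334 sci

Best value-per-unit is B at 44/6; filling with it alone gives 7×44 = 308.
Optimal mix: 7×B + 1×C → mass 46, value 334.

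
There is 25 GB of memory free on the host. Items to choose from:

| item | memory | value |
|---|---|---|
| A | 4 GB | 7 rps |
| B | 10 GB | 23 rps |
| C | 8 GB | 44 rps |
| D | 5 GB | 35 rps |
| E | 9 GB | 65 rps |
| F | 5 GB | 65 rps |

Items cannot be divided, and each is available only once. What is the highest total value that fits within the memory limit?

Check high-value combinations within 25 GB:
- C+E+F: memory 8+9+5=22, value 44+65+65=174
- A+D+E+F: memory 4+5+9+5=23, value 7+35+65+65=172
- D+E+F: memory 5+9+5=19, value 35+65+65=165
- B+E+F: memory 10+9+5=24, value 23+65+65=153
Best: 174 rps.

174 rps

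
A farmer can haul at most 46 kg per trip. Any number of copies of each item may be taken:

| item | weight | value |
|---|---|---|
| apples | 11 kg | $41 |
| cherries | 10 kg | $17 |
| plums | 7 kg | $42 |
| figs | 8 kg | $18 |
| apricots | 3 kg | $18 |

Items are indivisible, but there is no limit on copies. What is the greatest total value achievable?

$276

Best value-per-unit is plums at 42/7; filling with it alone gives 6×42 = 252.
Optimal mix: 4×plums + 6×apricots → weight 46, value 276.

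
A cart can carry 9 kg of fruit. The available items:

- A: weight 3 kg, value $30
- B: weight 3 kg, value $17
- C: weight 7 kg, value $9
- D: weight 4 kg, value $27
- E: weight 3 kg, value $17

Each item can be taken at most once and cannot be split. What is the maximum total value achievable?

$64

Check high-value combinations within 9 kg:
- A+B+E: weight 3+3+3=9, value 30+17+17=64
- A+D: weight 3+4=7, value 30+27=57
- A+B: weight 3+3=6, value 30+17=47
Best: $64.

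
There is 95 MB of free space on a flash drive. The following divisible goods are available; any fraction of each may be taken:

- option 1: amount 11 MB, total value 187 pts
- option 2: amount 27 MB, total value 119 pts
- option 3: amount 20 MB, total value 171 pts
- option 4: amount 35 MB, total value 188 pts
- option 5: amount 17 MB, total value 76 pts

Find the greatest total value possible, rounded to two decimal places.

674.89

Take in order of value per unit:
- option 1 (187/11 per unit): all 11 → value 187, running total 187.00
- option 3 (171/20 per unit): all 20 → value 171, running total 358.00
- option 4 (188/35 per unit): all 35 → value 188, running total 546.00
- option 5 (76/17 per unit): all 17 → value 76, running total 622.00
- option 2 (119/27 per unit): 12 of 27 → value 12×119/27 = 52.8889, running total 674.89
Total 674.89.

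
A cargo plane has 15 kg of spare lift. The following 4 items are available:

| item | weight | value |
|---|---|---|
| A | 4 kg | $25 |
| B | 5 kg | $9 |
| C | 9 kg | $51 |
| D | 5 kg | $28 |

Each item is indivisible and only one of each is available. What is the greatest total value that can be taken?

$79

Check high-value combinations within 15 kg:
- C+D: weight 9+5=14, value 51+28=79
- A+C: weight 4+9=13, value 25+51=76
- A+B+D: weight 4+5+5=14, value 25+9+28=62
Best: $79.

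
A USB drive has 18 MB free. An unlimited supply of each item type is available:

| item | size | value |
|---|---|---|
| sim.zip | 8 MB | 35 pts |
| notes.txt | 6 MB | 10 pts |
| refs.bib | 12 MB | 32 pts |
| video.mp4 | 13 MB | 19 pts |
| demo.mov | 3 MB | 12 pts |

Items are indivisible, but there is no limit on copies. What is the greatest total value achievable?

Best value-per-unit is sim.zip at 35/8; filling with it alone gives 2×35 = 70.
Optimal mix: 6×demo.mov → size 18, value 72.

72 pts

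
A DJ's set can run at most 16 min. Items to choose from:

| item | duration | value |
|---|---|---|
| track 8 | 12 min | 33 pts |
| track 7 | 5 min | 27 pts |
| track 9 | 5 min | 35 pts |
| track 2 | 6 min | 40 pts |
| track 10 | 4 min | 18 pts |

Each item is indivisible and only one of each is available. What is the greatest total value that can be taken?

This is a 0/1 knapsack; check combinations near the capacity.
- track 7+track 9+track 2: duration 5+5+6=16, value 27+35+40=102
- track 9+track 2+track 10: duration 5+6+4=15, value 35+40+18=93
- track 7+track 2+track 10: duration 5+6+4=15, value 27+40+18=85
- track 7+track 9+track 10: duration 5+5+4=14, value 27+35+18=80
- track 9+track 2: duration 5+6=11, value 35+40=75
Best: 102 pts.

102 pts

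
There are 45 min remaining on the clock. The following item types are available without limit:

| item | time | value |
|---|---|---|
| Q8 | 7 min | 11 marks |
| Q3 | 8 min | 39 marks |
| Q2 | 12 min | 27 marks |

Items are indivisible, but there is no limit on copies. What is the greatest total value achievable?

195 marks

Best value-per-unit is Q3 at 39/8, and filling with it alone uses time 5×8=40. No mix of the others beats 5×39 = 195.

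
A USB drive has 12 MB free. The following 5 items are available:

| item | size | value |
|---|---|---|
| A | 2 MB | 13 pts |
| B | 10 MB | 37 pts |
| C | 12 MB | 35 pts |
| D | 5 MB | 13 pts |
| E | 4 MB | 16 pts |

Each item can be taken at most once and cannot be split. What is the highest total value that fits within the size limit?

50 pts

Check high-value combinations within 12 MB:
- A+B: size 2+10=12, value 13+37=50
- A+D+E: size 2+5+4=11, value 13+13+16=42
- B: size 10, value 37
- C: size 12, value 35
Best: 50 pts.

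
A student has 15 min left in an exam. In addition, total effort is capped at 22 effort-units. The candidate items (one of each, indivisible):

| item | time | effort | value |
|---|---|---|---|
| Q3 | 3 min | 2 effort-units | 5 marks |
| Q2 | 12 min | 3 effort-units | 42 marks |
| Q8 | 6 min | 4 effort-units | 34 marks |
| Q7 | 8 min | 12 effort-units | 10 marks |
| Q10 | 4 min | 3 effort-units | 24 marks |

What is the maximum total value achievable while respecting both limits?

63 marks

Feasible sets respecting both limits:
- Q3+Q8+Q10: time 13, effort 9, value 63
- Q8+Q10: time 10, effort 7, value 58
- Q3+Q2: time 15, effort 5, value 47
- Q8+Q7: time 14, effort 16, value 44
Best: 63 marks.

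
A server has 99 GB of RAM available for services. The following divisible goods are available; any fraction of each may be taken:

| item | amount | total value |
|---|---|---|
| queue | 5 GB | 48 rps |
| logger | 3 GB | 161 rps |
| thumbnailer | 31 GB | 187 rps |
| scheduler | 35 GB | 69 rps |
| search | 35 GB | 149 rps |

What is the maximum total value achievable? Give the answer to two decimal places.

Take in order of value per unit:
- logger (161/3 per unit): all 3 → value 161, running total 161.00
- queue (48/5 per unit): all 5 → value 48, running total 209.00
- thumbnailer (187/31 per unit): all 31 → value 187, running total 396.00
- search (149/35 per unit): all 35 → value 149, running total 545.00
- scheduler (69/35 per unit): 25 of 35 → value 25×69/35 = 49.2857, running total 594.29
Total 594.29.

594.29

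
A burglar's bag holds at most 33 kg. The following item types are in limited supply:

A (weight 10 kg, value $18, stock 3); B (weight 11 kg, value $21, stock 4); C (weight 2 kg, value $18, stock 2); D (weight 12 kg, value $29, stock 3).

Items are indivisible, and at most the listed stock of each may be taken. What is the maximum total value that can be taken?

Best selections within weight 33 and stock limits:
- 2×C + 2×D: weight 28, value 94
- 1×B + 2×C + 1×D: weight 27, value 86
Best: $94.

$94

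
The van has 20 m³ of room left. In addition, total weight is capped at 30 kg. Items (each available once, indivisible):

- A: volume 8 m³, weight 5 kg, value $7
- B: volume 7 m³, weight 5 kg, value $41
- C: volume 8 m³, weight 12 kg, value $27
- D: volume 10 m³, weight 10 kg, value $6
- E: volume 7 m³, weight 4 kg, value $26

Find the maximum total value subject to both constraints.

Feasible sets respecting both limits:
- B+C: volume 15, weight 17, value 68
- B+E: volume 14, weight 9, value 67
- C+E: volume 15, weight 16, value 53
- A+B: volume 15, weight 10, value 48
Best: $68.

$68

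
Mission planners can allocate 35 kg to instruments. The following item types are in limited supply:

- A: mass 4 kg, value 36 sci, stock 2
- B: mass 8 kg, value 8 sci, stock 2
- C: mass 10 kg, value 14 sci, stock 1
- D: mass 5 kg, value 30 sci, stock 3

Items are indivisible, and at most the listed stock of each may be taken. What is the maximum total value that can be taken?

176 sci

Top feasible selections:
- 2×A + 1×C + 3×D: mass 33, value 176
- 2×A + 1×B + 3×D: mass 31, value 170
- 2×A + 3×D: mass 23, value 162
- 2×A + 2×B + 2×D: mass 34, value 148
Best: 176 sci.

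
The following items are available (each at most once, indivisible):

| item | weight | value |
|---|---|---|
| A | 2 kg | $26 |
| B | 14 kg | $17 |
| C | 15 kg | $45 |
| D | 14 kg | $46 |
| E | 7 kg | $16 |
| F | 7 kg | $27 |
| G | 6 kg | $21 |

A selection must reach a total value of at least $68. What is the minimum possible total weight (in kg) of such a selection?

15

Subsets with value ≥ 68, sorted by total weight:
- A+F+G: weight 15, value 74
- A+D: weight 16, value 72
Minimum weight: 15 kg.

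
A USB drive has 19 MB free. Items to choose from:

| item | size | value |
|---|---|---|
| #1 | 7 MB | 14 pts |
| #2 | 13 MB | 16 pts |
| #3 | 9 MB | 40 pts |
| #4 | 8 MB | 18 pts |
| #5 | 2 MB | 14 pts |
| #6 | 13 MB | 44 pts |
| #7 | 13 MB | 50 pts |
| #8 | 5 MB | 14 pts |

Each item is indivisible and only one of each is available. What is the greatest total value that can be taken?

72 pts

Check high-value combinations within 19 MB:
- #3+#4+#5: size 9+8+2=19, value 40+18+14=72
- #3+#5+#8: size 9+2+5=16, value 40+14+14=68
- #1+#3+#5: size 7+9+2=18, value 14+40+14=68
Best: 72 pts.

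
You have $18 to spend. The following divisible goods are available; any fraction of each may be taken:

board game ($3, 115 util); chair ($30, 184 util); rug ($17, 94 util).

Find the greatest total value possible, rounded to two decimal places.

Take in order of value per unit:
- board game (115/3 per unit): all 3 → value 115, running total 115.00
- chair (184/30 per unit): 15 of 30 → value 15×184/30 = 92.0000, running total 207.00
Total 207.00.

207.00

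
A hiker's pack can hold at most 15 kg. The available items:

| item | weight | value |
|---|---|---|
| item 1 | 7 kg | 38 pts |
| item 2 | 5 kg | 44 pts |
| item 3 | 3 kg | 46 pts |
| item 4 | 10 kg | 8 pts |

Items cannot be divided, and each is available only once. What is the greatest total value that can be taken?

128 pts

Check high-value combinations within 15 kg:
- item 1+item 2+item 3: weight 7+5+3=15, value 38+44+46=128
- item 2+item 3: weight 5+3=8, value 44+46=90
- item 1+item 3: weight 7+3=10, value 38+46=84
Best: 128 pts.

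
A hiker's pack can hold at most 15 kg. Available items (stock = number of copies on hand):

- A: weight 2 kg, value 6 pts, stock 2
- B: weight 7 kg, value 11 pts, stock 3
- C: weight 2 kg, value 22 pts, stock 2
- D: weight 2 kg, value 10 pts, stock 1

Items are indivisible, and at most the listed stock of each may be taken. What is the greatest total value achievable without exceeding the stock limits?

Top feasible selections:
- 1×A + 1×B + 2×C + 1×D: weight 15, value 71
- 2×A + 1×B + 2×C: weight 15, value 67
- 2×A + 2×C + 1×D: weight 10, value 66
- 1×B + 2×C + 1×D: weight 13, value 65
Best: 71 pts.

71 pts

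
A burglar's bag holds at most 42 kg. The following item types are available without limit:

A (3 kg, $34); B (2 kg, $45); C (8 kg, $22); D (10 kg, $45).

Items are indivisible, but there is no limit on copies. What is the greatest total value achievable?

$945

Best value-per-unit is B at 45/2, and filling with it alone uses weight 21×2=42. No mix of the others beats 21×45 = 945.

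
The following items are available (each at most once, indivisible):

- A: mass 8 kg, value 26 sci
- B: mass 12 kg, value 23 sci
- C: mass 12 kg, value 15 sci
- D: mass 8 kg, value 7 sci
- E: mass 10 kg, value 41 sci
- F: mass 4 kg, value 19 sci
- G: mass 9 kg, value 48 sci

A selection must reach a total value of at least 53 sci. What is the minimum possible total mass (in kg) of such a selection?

Subsets with value ≥ 53, sorted by total mass:
- F+G: mass 13, value 67
- E+F: mass 14, value 60
Minimum mass: 13 kg.

13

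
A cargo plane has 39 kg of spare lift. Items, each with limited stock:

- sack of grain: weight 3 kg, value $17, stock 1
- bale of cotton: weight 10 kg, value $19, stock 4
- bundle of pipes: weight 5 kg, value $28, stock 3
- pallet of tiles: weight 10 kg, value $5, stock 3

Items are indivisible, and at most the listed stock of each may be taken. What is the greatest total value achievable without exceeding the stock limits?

Top feasible selections:
- 1×sack of grain + 2×bale of cotton + 3×bundle of pipes: weight 38, value 139
- 1×sack of grain + 1×bale of cotton + 3×bundle of pipes + 1×pallet of tiles: weight 38, value 125
Best: $139.

$139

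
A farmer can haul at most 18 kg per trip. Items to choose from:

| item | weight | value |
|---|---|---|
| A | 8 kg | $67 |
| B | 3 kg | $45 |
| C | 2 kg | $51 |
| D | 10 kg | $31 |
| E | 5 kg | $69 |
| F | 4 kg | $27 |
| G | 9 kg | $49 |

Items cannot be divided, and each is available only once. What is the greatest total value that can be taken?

Check high-value combinations within 18 kg:
- A+B+C+E: weight 8+3+2+5=18, value 67+45+51+69=232
- B+C+E+F: weight 3+2+5+4=14, value 45+51+69+27=192
- A+B+C+F: weight 8+3+2+4=17, value 67+45+51+27=190
- A+C+E: weight 8+2+5=15, value 67+51+69=187
- A+B+E: weight 8+3+5=16, value 67+45+69=181
Best: $232.

$232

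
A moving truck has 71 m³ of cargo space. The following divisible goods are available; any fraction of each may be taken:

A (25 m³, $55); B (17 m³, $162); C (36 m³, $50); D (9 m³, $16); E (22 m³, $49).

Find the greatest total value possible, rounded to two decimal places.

Take in order of value per unit:
- B (162/17 per unit): all 17 → value 162, running total 162.00
- E (49/22 per unit): all 22 → value 49, running total 211.00
- A (55/25 per unit): all 25 → value 55, running total 266.00
- D (16/9 per unit): 7 of 9 → value 7×16/9 = 12.4444, running total 278.44
Total 278.44.

278.44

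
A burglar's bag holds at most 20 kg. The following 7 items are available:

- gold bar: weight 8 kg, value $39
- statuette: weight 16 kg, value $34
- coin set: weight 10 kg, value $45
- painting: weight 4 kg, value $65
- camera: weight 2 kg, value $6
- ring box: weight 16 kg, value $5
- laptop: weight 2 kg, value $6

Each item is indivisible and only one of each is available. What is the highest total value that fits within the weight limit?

$122

This is a 0/1 knapsack; check combinations near the capacity.
- coin set+painting+camera+laptop: weight 10+4+2+2=18, value 45+65+6+6=122
- coin set+painting+camera: weight 10+4+2=16, value 45+65+6=116
- coin set+painting+laptop: weight 10+4+2=16, value 45+65+6=116
Best: $122.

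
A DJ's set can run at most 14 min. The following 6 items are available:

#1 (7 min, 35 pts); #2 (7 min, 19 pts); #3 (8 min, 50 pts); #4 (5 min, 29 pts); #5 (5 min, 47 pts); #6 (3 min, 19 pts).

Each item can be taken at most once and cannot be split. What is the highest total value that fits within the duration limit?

Check high-value combinations within 14 min:
- #3+#5: duration 8+5=13, value 50+47=97
- #4+#5+#6: duration 5+5+3=13, value 29+47+19=95
- #1+#5: duration 7+5=12, value 35+47=82
- #3+#4: duration 8+5=13, value 50+29=79
- #4+#5: duration 5+5=10, value 29+47=76
Best: 97 pts.

97 pts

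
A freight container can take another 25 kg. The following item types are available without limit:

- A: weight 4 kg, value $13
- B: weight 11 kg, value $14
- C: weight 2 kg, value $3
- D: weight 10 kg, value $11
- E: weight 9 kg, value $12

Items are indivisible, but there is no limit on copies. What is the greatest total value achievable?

Best value-per-unit is A at 13/4, and filling with it alone uses weight 6×4=24. No mix of the others beats 6×13 = 78.

$78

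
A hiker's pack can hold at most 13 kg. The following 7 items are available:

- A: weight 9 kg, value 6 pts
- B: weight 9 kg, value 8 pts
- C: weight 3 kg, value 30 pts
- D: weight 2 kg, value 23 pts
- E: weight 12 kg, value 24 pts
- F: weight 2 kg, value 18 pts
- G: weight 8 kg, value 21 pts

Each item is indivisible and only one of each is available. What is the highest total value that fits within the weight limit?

This is a 0/1 knapsack; check combinations near the capacity.
- C+D+G: weight 3+2+8=13, value 30+23+21=74
- C+D+F: weight 3+2+2=7, value 30+23+18=71
- C+F+G: weight 3+2+8=13, value 30+18+21=69
Best: 74 pts.

74 pts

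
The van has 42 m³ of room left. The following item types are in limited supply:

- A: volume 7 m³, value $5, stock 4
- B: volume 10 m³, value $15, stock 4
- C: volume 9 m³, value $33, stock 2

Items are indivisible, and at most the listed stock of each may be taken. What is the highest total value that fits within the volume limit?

$96

Best selections within volume 42 and stock limits:
- 2×B + 2×C: volume 38, value 96
- 2×A + 1×B + 2×C: volume 42, value 91
- 1×A + 1×B + 2×C: volume 35, value 86
- 1×B + 2×C: volume 28, value 81
Best: $96.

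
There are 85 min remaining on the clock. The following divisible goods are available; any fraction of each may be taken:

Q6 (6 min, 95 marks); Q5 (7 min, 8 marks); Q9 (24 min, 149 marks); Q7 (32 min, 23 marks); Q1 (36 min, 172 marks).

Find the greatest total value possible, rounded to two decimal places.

Take in order of value per unit:
- Q6 (95/6 per unit): all 6 → value 95, running total 95.00
- Q9 (149/24 per unit): all 24 → value 149, running total 244.00
- Q1 (172/36 per unit): all 36 → value 172, running total 416.00
- Q5 (8/7 per unit): all 7 → value 8, running total 424.00
- Q7 (23/32 per unit): 12 of 32 → value 12×23/32 = 8.6250, running total 432.63
Total 432.63.

432.63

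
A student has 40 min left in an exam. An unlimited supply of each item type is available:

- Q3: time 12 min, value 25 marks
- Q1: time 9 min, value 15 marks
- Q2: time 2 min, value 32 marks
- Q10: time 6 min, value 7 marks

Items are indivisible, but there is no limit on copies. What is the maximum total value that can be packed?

Best value-per-unit is Q2 at 32/2, and filling with it alone uses time 20×2=40. No mix of the others beats 20×32 = 640.

640 marks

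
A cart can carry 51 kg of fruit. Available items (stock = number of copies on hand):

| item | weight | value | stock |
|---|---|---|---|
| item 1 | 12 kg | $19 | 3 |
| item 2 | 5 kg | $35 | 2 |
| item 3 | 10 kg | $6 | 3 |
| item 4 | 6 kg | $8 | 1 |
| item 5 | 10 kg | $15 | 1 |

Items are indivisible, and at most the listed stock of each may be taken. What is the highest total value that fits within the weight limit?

Top feasible selections:
- 2×item 1 + 2×item 2 + 1×item 4 + 1×item 5: weight 50, value 131
- 3×item 1 + 2×item 2: weight 46, value 127
Best: $131.

$131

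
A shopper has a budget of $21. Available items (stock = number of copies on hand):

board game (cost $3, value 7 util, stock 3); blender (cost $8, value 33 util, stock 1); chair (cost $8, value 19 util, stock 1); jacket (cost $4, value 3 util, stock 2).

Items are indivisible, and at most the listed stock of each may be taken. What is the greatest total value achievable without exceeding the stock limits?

Top feasible selections:
- 1×board game + 1×blender + 1×chair: cost 19, value 59
- 3×board game + 1×blender + 1×jacket: cost 21, value 57
Best: 59 util.

59 util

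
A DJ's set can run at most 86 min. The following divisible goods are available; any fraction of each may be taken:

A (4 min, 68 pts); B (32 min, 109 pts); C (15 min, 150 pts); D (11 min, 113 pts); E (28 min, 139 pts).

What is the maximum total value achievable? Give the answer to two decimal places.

565.38

Take in order of value per unit:
- A (68/4 per unit): all 4 → value 68, running total 68.00
- D (113/11 per unit): all 11 → value 113, running total 181.00
- C (150/15 per unit): all 15 → value 150, running total 331.00
- E (139/28 per unit): all 28 → value 139, running total 470.00
- B (109/32 per unit): 28 of 32 → value 28×109/32 = 95.3750, running total 565.38
Total 565.38.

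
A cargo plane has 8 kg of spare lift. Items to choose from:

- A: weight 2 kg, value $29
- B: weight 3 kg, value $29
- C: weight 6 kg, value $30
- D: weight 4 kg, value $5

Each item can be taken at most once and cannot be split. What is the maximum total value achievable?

This is a 0/1 knapsack; check combinations near the capacity.
- A+C: weight 2+6=8, value 29+30=59
- A+B: weight 2+3=5, value 29+29=58
- A+D: weight 2+4=6, value 29+5=34
- B+D: weight 3+4=7, value 29+5=34
Best: $59.

$59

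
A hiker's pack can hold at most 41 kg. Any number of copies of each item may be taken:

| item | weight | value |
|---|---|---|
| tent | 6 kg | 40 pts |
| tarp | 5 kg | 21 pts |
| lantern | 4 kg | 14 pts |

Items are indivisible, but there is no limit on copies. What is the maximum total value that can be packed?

Best value-per-unit is tent at 40/6; filling with it alone gives 6×40 = 240.
Optimal mix: 6×tent + 1×tarp → weight 41, value 261.

261 pts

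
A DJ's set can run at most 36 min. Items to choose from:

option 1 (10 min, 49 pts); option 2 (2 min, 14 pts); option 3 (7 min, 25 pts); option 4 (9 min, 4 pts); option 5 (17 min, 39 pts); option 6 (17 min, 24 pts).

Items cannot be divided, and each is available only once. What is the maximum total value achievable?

Check high-value combinations within 36 min:
- option 1+option 2+option 3+option 5: duration 10+2+7+17=36, value 49+14+25+39=127
- option 1+option 3+option 5: duration 10+7+17=34, value 49+25+39=113
- option 1+option 2+option 3+option 6: duration 10+2+7+17=36, value 49+14+25+24=112
- option 1+option 2+option 5: duration 10+2+17=29, value 49+14+39=102
- option 1+option 3+option 6: duration 10+7+17=34, value 49+25+24=98
Best: 127 pts.

127 pts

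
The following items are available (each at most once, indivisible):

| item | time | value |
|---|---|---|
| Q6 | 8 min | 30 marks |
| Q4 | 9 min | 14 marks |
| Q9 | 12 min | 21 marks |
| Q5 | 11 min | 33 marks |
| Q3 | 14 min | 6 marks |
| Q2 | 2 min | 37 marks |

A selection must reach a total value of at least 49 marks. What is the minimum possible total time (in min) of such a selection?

Subsets with value ≥ 49, sorted by total time:
- Q6+Q2: time 10, value 67
- Q4+Q2: time 11, value 51
- Q5+Q2: time 13, value 70
- Q9+Q2: time 14, value 58
Minimum time: 10 min.

10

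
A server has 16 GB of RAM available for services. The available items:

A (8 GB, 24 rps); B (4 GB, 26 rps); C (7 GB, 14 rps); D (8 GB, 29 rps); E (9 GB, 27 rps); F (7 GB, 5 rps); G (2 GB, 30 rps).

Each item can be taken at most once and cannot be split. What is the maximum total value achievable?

This is a 0/1 knapsack; check combinations near the capacity.
- B+D+G: memory 4+8+2=14, value 26+29+30=85
- B+E+G: memory 4+9+2=15, value 26+27+30=83
- A+B+G: memory 8+4+2=14, value 24+26+30=80
- B+C+G: memory 4+7+2=13, value 26+14+30=70
Best: 85 rps.

85 rps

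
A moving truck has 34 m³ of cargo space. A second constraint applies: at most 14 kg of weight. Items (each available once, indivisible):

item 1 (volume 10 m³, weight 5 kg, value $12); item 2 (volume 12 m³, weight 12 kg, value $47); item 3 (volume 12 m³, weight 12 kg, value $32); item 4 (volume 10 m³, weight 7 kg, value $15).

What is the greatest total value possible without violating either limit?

$47

Feasible sets respecting both limits:
- item 2: volume 12, weight 12, value 47
- item 3: volume 12, weight 12, value 32
- item 1+item 4: volume 20, weight 12, value 27
Best: $47.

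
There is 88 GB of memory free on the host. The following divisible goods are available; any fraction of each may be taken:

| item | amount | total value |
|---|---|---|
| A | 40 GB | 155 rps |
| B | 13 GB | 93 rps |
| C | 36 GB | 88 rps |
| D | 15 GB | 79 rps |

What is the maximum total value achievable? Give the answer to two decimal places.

375.89

Take in order of value per unit:
- B (93/13 per unit): all 13 → value 93, running total 93.00
- D (79/15 per unit): all 15 → value 79, running total 172.00
- A (155/40 per unit): all 40 → value 155, running total 327.00
- C (88/36 per unit): 20 of 36 → value 20×88/36 = 48.8889, running total 375.89
Total 375.89.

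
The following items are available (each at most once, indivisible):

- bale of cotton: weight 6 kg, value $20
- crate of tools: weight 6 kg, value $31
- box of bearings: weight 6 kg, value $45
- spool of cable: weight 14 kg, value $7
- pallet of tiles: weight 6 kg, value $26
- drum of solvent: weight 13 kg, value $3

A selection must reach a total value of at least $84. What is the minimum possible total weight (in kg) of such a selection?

18

Subsets with value ≥ 84, sorted by total weight:
- crate of tools+box of bearings+pallet of tiles: weight 18, value 102
- bale of cotton+crate of tools+box of bearings: weight 18, value 96
Minimum weight: 18 kg.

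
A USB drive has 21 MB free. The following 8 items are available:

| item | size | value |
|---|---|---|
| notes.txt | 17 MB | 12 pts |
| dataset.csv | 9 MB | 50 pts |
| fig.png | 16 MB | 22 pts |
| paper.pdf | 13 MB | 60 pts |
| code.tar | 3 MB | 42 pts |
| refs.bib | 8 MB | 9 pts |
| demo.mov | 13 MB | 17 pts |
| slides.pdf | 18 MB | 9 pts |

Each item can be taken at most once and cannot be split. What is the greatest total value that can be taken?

Check high-value combinations within 21 MB:
- paper.pdf+code.tar: size 13+3=16, value 60+42=102
- dataset.csv+code.tar+refs.bib: size 9+3+8=20, value 50+42+9=101
- dataset.csv+code.tar: size 9+3=12, value 50+42=92
Best: 102 pts.

102 pts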